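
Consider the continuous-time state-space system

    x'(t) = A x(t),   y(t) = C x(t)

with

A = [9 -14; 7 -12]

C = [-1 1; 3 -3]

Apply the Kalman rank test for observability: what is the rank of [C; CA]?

1

CA = [[-2, 2], [6, -6]]
Observability matrix O = [C; CA] = [[-1, 1], [3, -3], [-2, 2], [6, -6]]
Every row of O is a scalar multiple of row 1 = [-1, 1] (multipliers 1, -3, 2, -6), so the rows span a one-dimensional space.
O ≠ 0, hence rank(O) = 1.
rank(O) = 1 < n = 2, so the pair (A, C) is not completely observable.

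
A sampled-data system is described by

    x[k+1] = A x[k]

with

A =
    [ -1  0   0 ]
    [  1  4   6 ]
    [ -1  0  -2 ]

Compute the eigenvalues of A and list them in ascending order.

det(zI - A) = z^3 - (tr A)z^2 + (M11 + M22 + M33)z - det A, where Mii is the 2×2 principal minor of A obtained by deleting row i and column i.
tr A = (-1) + 4 + (-2) = 1; M11 = 4·(-2) - 6·0 = -8 - 0 = -8; M22 = (-1)·(-2) - 0·(-1) = 2 - 0 = 2; M33 = (-1)·4 - 0·1 = -4 - 0 = -4; sum of minors = -10.
det A = (-1)·(4·(-2) - 6·0) - 0·(1·(-2) - 6·(-1)) + 0·(1·0 - 4·(-1)) = (-1)·(-8) - 0·4 + 0·4 = 8.
So p(z) = det(zI - A) = z^3 - z^2 - 10z - 8.
Rational-root test: any integer root divides -8. Testing small divisors, z = -1 works: p(-1) = -1 + (-1) + 10 + (-8) = 0, so (z + 1) is a factor.
Dividing, p(z) = (z + 1)(z^2 - 2z - 8).
Factor z^2 - 2z - 8: two numbers with sum 2 and product -8 are 4 and -2, so z^2 - 2z - 8 = (z - 4)(z + 2).
Hence p(z) = (z - 4) (z + 1) (z + 2), with roots -2, -1, 4.

-2, -1, 4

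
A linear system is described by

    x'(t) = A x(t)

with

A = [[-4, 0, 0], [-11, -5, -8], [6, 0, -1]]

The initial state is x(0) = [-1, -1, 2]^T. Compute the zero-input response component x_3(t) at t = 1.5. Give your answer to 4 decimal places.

0.0050

det(sI - A) = s^3 - (tr A)s^2 + (M11 + M22 + M33)s - det A, where Mii is the 2×2 principal minor of A obtained by deleting row i and column i.
tr A = (-4) + (-5) + (-1) = -10; M11 = (-5)·(-1) - (-8)·0 = 5 - 0 = 5; M22 = (-4)·(-1) - 0·6 = 4 - 0 = 4; M33 = (-4)·(-5) - 0·(-11) = 20 - 0 = 20; sum of minors = 29.
det A = (-4)·((-5)·(-1) - (-8)·0) - 0·((-11)·(-1) - (-8)·6) + 0·((-11)·0 - (-5)·6) = (-4)·5 - 0·59 + 0·30 = -20.
So p(s) = det(sI - A) = s^3 + 10s^2 + 29s + 20.
Rational-root test: any integer root divides 20. Testing small divisors, s = -1 works: p(-1) = -1 + 10 + (-29) + 20 = 0, so (s + 1) is a factor.
Dividing, p(s) = (s + 1)(s^2 + 9s + 20).
Factor s^2 + 9s + 20: two numbers with sum -9 and product 20 are -4 and -5, so s^2 + 9s + 20 = (s + 4)(s + 5).
Hence p(s) = (s + 1) (s + 4) (s + 5), with roots -5, -4, -1.
The eigenvalues -5, -4, -1 are distinct and real, so A is diagonalisable and x(t) = e^{At} x(0) = V diag(e^{λ_i t}) V^{-1} x(0), where the columns of V are the eigenvectors.
λ = -5: A - (-5)I = [[1, 0, 0], [-11, 0, -8], [6, 0, 4]]. v must be orthogonal to every row; (row 1) × (row 2) = [0, 8, 0], so take v_1 = [0, 1, 0]^T.
λ = -4: A - (-4)I = [[0, 0, 0], [-11, -1, -8], [6, 0, 3]]. v must be orthogonal to every row; (row 2) × (row 3) = [-3, -15, 6], so take v_2 = [1, 5, -2]^T.
λ = -1: A - (-1)I = [[-3, 0, 0], [-11, -4, -8], [6, 0, 0]]. v must be orthogonal to every row; (row 1) × (row 2) = [0, -24, 12], so take v_3 = [0, -2, 1]^T.
V = [v_1 v_2 v_3] = [[0, 1, 0], [1, 5, -2], [0, -2, 1]] has det V = -1, so V^{-1} = adj(V)/det V = [[-1, 1, 2], [1, 0, 0], [2, 0, 1]].
Modal coordinates z(0) = V^{-1} x(0): (-1)·(-1) + 1·(-1) + 2·2 = 4; 1·(-1) + 0·(-1) + 0·2 = -1; 2·(-1) + 0·(-1) + 1·2 = 0; so z(0) = [4, -1, 0]^T.
x_3(t) = Σ_i (v_i)_3 · z_i(0) · e^{λ_i t} (row 3 of V times the modal terms).
x_3(1.5) = 0·4·e^{-5·1.5} + (-2)·(-1)·e^{-4·1.5} + 1·0·e^{-1·1.5} = 0·0.000553 + 2·0.002479 + 0·0.223130 = 0.0050.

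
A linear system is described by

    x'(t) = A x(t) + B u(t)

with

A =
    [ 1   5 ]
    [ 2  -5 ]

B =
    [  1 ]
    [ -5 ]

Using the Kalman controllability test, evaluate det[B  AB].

AB = [[-24], [27]]
Controllability matrix C = [B  AB] = [[1, -24], [-5, 27]]
det(C) = 1·27 - (-24)·(-5) = 27 - 120 = -93
Since det(C) ≠ 0, rank(C) = 2 and the system is completely controllable.

-93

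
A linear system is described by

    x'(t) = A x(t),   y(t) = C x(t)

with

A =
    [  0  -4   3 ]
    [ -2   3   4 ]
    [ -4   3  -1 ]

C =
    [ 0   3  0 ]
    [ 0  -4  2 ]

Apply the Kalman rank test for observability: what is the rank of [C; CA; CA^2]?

CA = [[-6, 9, 12], [0, -6, -18]]
CA^2 = [[-66, 87, 6], [84, -72, -6]]
Observability matrix O = [C; CA; CA^2] = [[0, 3, 0], [0, -4, 2], [-6, 9, 12], [0, -6, -18], [-66, 87, 6], [84, -72, -6]]
Take the 3×3 submatrix of O formed by rows 1, 2, 3: [[0, 3, 0], [0, -4, 2], [-6, 9, 12]]. Its determinant is 0·((-4)·12 - 2·9) - 3·(0·12 - 2·(-6)) + 0·(0·9 - (-4)·(-6)) = 0·(-66) - 3·12 + 0·(-24) = -36 ≠ 0.
So rank(O) ≥ 3; since O has 3 columns, rank(O) = 3.
rank(O) = 3 = n, so the pair (A, C) is completely observable.

3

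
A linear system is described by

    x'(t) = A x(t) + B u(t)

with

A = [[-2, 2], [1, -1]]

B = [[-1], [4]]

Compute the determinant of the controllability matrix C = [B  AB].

-35

AB = [[10], [-5]]
Controllability matrix C = [B  AB] = [[-1, 10], [4, -5]]
det(C) = (-1)·(-5) - 10·4 = 5 - 40 = -35
Since det(C) ≠ 0, rank(C) = 2 and the system is completely controllable.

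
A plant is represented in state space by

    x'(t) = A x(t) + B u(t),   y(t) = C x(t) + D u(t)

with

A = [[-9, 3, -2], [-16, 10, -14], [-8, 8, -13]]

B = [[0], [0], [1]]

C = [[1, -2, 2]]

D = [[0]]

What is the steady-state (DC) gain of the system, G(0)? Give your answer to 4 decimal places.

2.7333

G(0) = C(-A)^{-1}B + D = -C A^{-1} B + D.
det A = -30, so A^{-1} = (1/-30)·adj(A) = [[3/5, -23/30, 11/15], [16/5, -101/30, 47/15], [8/5, -8/5, 7/5]]
A^{-1} B = [11/15, 47/15, 7/5]^T
C A^{-1} B = -41/15
G(0) = D - C A^{-1} B = 0 - (-41/15) = 41/15 ≈ 2.7333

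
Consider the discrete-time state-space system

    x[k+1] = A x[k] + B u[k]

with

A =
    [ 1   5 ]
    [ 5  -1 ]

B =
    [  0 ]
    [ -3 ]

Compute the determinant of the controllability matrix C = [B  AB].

-45

AB = [[-15], [3]]
Controllability matrix C = [B  AB] = [[0, -15], [-3, 3]]
det(C) = 0·3 - (-15)·(-3) = 0 - 45 = -45
Since det(C) ≠ 0, rank(C) = 2 and the system is completely controllable.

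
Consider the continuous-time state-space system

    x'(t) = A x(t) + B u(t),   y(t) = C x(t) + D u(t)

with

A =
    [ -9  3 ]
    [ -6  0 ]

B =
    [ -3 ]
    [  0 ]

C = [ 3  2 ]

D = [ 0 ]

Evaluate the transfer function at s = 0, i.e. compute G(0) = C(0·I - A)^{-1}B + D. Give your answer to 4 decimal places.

2.0000

G(0) = C(-A)^{-1}B + D = -C A^{-1} B + D.
det A = 18, so A^{-1} = (1/18)·adj(A) = [[0, -1/6], [1/3, -1/2]]
A^{-1} B = [0, -1]^T
C A^{-1} B = -2
G(0) = D - C A^{-1} B = 0 - (-2) = 2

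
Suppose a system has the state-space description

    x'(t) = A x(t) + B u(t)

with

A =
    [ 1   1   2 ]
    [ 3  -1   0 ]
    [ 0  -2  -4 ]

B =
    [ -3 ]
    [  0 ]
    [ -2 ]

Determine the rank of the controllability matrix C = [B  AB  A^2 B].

AB = [[-7], [-9], [8]]
A^2B = [[0], [-12], [-14]]
Controllability matrix C = [B  AB  A^2B] = [[-3, -7, 0], [0, -9, -12], [-2, 8, -14]]
det(C) = (-3)·((-9)·(-14) - (-12)·8) - (-7)·(0·(-14) - (-12)·(-2)) + 0·(0·8 - (-9)·(-2)) = (-3)·222 - (-7)·(-24) + 0·(-18) = -834 ≠ 0, so rank(C) = 3.
rank(C) = 3 = n, so the pair (A, B) is completely controllable.

3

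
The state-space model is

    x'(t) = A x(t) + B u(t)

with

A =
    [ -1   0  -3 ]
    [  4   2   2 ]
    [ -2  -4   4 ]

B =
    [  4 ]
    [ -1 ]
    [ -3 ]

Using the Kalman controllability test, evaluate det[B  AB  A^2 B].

-2006

AB = [[5], [8], [-16]]
A^2B = [[43], [4], [-106]]
Controllability matrix C = [B  AB  A^2B] = [[4, 5, 43], [-1, 8, 4], [-3, -16, -106]]
Expanding along the first row, det(C) = 4·(8·(-106) - 4·(-16)) - 5·((-1)·(-106) - 4·(-3)) + 43·((-1)·(-16) - 8·(-3)) = 4·(-784) - 5·118 + 43·40 = -2006
Since det(C) ≠ 0, rank(C) = 3 and the system is completely controllable.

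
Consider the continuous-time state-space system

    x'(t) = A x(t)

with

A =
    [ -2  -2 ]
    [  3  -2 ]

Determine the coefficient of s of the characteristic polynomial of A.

For a 2×2 matrix, det(sI - A) = s^2 - (tr A)s + det A.
tr A = -4, det A = 10.
So p(s) = s^2 + 4s + 10.
The coefficient of s is 4.

4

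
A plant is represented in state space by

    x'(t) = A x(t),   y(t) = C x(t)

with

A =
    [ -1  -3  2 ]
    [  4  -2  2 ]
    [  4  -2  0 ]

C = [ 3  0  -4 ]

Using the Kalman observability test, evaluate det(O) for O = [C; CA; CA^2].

2690

CA = [[-19, -1, 6]]
CA^2 = [[39, 47, -40]]
Observability matrix O = [C; CA; CA^2] = [[3, 0, -4], [-19, -1, 6], [39, 47, -40]]
Expanding along the first row, det(O) = 3·((-1)·(-40) - 6·47) - 0·((-19)·(-40) - 6·39) + (-4)·((-19)·47 - (-1)·39) = 3·(-242) - 0·526 + (-4)·(-854) = 2690
Since det(O) ≠ 0, rank(O) = 3 and the system is completely observable.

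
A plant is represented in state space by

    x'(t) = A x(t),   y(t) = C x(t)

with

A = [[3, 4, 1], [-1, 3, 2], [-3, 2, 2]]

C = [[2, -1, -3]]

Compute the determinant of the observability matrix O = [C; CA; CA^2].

-1535

CA = [[16, -1, -6]]
CA^2 = [[67, 49, 2]]
Observability matrix O = [C; CA; CA^2] = [[2, -1, -3], [16, -1, -6], [67, 49, 2]]
Expanding along the first row, det(O) = 2·((-1)·2 - (-6)·49) - (-1)·(16·2 - (-6)·67) + (-3)·(16·49 - (-1)·67) = 2·292 - (-1)·434 + (-3)·851 = -1535
Since det(O) ≠ 0, rank(O) = 3 and the system is completely observable.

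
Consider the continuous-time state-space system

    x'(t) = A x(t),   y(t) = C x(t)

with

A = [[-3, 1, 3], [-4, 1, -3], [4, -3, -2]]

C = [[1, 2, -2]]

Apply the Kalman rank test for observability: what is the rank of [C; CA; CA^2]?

CA = [[-19, 9, 1]]
CA^2 = [[25, -13, -86]]
Observability matrix O = [C; CA; CA^2] = [[1, 2, -2], [-19, 9, 1], [25, -13, -86]]
det(O) = 1·(9·(-86) - 1·(-13)) - 2·((-19)·(-86) - 1·25) + (-2)·((-19)·(-13) - 9·25) = 1·(-761) - 2·1609 + (-2)·22 = -4023 ≠ 0, so rank(O) = 3.
rank(O) = 3 = n, so the pair (A, C) is completely observable.

3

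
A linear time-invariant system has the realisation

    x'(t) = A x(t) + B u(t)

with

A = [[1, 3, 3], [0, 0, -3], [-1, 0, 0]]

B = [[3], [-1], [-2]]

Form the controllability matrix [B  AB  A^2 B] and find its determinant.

306

AB = [[-6], [6], [-3]]
A^2B = [[3], [9], [6]]
Controllability matrix C = [B  AB  A^2B] = [[3, -6, 3], [-1, 6, 9], [-2, -3, 6]]
Expanding along the first row, det(C) = 3·(6·6 - 9·(-3)) - (-6)·((-1)·6 - 9·(-2)) + 3·((-1)·(-3) - 6·(-2)) = 3·63 - (-6)·12 + 3·15 = 306
Since det(C) ≠ 0, rank(C) = 3 and the system is completely controllable.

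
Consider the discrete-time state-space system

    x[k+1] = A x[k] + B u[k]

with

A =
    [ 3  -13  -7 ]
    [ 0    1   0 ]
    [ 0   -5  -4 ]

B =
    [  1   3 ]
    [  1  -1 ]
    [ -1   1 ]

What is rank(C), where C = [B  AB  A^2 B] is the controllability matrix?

2

AB = [[-3, 15], [1, -1], [-1, 1]]
A^2B = [[-15, 51], [1, -1], [-1, 1]]
Controllability matrix C = [B  AB  A^2B] = [[1, 3, -3, 15, -15, 51], [1, -1, 1, -1, 1, -1], [-1, 1, -1, 1, -1, 1]]
The rows r1, r2, r3 of C are linearly dependent: r2 + r3 = 0 (check each entry), so rank(C) ≤ 2.
The 2×2 minor from rows 1, 2, columns 1, 2 is 1·(-1) - 3·1 = -1 - 3 = -4 ≠ 0, so rank(C) = 2.
rank(C) = 2 < n = 3, so the pair (A, B) is not completely controllable.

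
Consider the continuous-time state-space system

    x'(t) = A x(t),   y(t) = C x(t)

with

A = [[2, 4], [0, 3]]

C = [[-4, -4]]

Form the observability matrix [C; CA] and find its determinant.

80

CA = [[-8, -28]]
Observability matrix O = [C; CA] = [[-4, -4], [-8, -28]]
det(O) = (-4)·(-28) - (-4)·(-8) = 112 - 32 = 80
Since det(O) ≠ 0, rank(O) = 2 and the system is completely observable.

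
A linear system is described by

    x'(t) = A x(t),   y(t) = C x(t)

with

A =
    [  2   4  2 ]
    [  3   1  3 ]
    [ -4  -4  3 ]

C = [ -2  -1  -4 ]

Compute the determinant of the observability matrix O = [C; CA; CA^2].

-3311

CA = [[9, 7, -19]]
CA^2 = [[115, 119, -18]]
Observability matrix O = [C; CA; CA^2] = [[-2, -1, -4], [9, 7, -19], [115, 119, -18]]
Expanding along the first row, det(O) = (-2)·(7·(-18) - (-19)·119) - (-1)·(9·(-18) - (-19)·115) + (-4)·(9·119 - 7·115) = (-2)·2135 - (-1)·2023 + (-4)·266 = -3311
Since det(O) ≠ 0, rank(O) = 3 and the system is completely observable.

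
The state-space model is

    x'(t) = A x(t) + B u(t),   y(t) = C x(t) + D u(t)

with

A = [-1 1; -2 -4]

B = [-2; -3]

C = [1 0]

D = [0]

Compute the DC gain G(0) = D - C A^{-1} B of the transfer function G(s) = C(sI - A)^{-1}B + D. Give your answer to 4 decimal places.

G(0) = C(-A)^{-1}B + D = -C A^{-1} B + D.
det A = 6, so A^{-1} = (1/6)·adj(A) = [[-2/3, -1/6], [1/3, -1/6]]
A^{-1} B = [11/6, -1/6]^T
C A^{-1} B = 11/6
G(0) = D - C A^{-1} B = 0 - (11/6) = -11/6 ≈ -1.8333

-1.8333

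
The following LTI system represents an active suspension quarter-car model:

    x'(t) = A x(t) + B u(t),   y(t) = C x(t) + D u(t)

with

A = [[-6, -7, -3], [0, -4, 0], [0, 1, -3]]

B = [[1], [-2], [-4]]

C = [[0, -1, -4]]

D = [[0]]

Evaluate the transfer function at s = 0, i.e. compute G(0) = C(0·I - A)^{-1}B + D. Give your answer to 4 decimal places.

G(0) = C(-A)^{-1}B + D = -C A^{-1} B + D.
det A = -72, so A^{-1} = (1/-72)·adj(A) = [[-1/6, 1/3, 1/6], [0, -1/4, 0], [0, -1/12, -1/3]]
A^{-1} B = [-3/2, 1/2, 3/2]^T
C A^{-1} B = -13/2
G(0) = D - C A^{-1} B = 0 - (-13/2) = 13/2 ≈ 6.5000

6.5000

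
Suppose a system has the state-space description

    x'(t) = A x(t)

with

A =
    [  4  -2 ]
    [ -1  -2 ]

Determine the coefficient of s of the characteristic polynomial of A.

-2

For a 2×2 matrix, det(sI - A) = s^2 - (tr A)s + det A.
tr A = 2, det A = -10.
So p(s) = s^2 - 2s - 10.
The coefficient of s is -2.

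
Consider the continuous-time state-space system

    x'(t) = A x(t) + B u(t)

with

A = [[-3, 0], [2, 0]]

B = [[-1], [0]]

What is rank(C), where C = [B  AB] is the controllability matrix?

2

AB = [[3], [-2]]
Controllability matrix C = [B  AB] = [[-1, 3], [0, -2]]
det(C) = (-1)·(-2) - 3·0 = 2 - 0 = 2 ≠ 0, so rank(C) = 2.
rank(C) = 2 = n, so the pair (A, B) is completely controllable.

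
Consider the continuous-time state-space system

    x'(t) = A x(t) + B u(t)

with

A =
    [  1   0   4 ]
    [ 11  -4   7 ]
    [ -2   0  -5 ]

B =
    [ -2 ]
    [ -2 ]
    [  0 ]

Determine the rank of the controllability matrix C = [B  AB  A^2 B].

2

AB = [[-2], [-14], [4]]
A^2B = [[14], [62], [-16]]
Controllability matrix C = [B  AB  A^2B] = [[-2, -2, 14], [-2, -14, 62], [0, 4, -16]]
The rows r1, r2, r3 of C are linearly dependent: -r1 + r2 + 3·r3 = 0 (check each entry), so rank(C) ≤ 2.
The 2×2 minor from rows 1, 2, columns 1, 2 is (-2)·(-14) - (-2)·(-2) = 28 - 4 = 24 ≠ 0, so rank(C) = 2.
rank(C) = 2 < n = 3, so the pair (A, B) is not completely controllable.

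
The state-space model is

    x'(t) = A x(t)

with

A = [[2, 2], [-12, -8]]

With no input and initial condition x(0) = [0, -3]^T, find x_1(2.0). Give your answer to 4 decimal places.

-0.0539

det(sI - A) = s^2 - (tr A)s + det A, with tr A = 2 + (-8) = -6 and det A = 2·(-8) - 2·(-12) = -16 - (-24) = 8.
So p(s) = det(sI - A) = s^2 + 6s + 8.
Factor s^2 + 6s + 8: two numbers with sum -6 and product 8 are -2 and -4, so s^2 + 6s + 8 = (s + 2)(s + 4).
Hence p(s) = (s + 2) (s + 4), with roots -4, -2.
The eigenvalues -4, -2 are distinct and real, so A is diagonalisable and x(t) = e^{At} x(0) = V diag(e^{λ_i t}) V^{-1} x(0), where the columns of V are the eigenvectors.
λ = -4: A - (-4)I = [[6, 2], [-12, -4]]. Row 1 gives 6·v1 + 2·v2 = 0, so take v_1 = [-1, 3]^T.
λ = -2: A - (-2)I = [[4, 2], [-12, -6]]. Row 1 gives 4·v1 + 2·v2 = 0, so take v_2 = [1, -2]^T.
V = [v_1 v_2] = [[-1, 1], [3, -2]] has det V = -1, so V^{-1} = adj(V)/det V = [[2, 1], [3, 1]].
Modal coordinates z(0) = V^{-1} x(0): 2·0 + 1·(-3) = -3; 3·0 + 1·(-3) = -3; so z(0) = [-3, -3]^T.
x_1(t) = Σ_i (v_i)_1 · z_i(0) · e^{λ_i t} (row 1 of V times the modal terms).
x_1(2.0) = (-1)·(-3)·e^{-4·2.0} + 1·(-3)·e^{-2·2.0} = 3·0.000335 + (-3)·0.018316 = -0.0539.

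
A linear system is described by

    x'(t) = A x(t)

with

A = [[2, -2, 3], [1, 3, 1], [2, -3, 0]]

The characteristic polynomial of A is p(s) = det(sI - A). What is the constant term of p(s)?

25

Expand det(sI - A) for the 3×3 matrix.
p(s) = s^3 - 5s^2 + 5s + 25.
(Check: constant term = det(-A) = (-1)^3 det A = 25; coefficient of s^2 = -tr A = -5.)
The constant term is 25.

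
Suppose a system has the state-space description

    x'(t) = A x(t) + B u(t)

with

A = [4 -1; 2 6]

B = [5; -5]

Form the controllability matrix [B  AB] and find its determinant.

25

AB = [[25], [-20]]
Controllability matrix C = [B  AB] = [[5, 25], [-5, -20]]
det(C) = 5·(-20) - 25·(-5) = -100 - (-125) = 25
Since det(C) ≠ 0, rank(C) = 2 and the system is completely controllable.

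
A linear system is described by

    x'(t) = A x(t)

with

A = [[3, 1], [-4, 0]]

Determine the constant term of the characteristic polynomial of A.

For a 2×2 matrix, det(sI - A) = s^2 - (tr A)s + det A.
tr A = 3, det A = 4.
So p(s) = s^2 - 3s + 4.
The constant term is 4.

4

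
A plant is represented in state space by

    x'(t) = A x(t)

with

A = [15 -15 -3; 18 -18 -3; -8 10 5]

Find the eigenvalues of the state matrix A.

-3, 2, 3

det(sI - A) = s^3 - (tr A)s^2 + (M11 + M22 + M33)s - det A, where Mii is the 2×2 principal minor of A obtained by deleting row i and column i.
tr A = 15 + (-18) + 5 = 2; M11 = (-18)·5 - (-3)·10 = -90 - (-30) = -60; M22 = 15·5 - (-3)·(-8) = 75 - 24 = 51; M33 = 15·(-18) - (-15)·18 = -270 - (-270) = 0; sum of minors = -9.
det A = 15·((-18)·5 - (-3)·10) - (-15)·(18·5 - (-3)·(-8)) + (-3)·(18·10 - (-18)·(-8)) = 15·(-60) - (-15)·66 + (-3)·36 = -18.
So p(s) = det(sI - A) = s^3 - 2s^2 - 9s + 18.
Rational-root test: any integer root divides 18. Testing small divisors, s = 2 works: p(2) = 8 + (-8) + (-18) + 18 = 0, so (s - 2) is a factor.
Dividing, p(s) = (s - 2)(s^2 - 9).
Factor s^2 - 9: two numbers with sum 0 and product -9 are 3 and -3, so s^2 - 9 = (s - 3)(s + 3).
Hence p(s) = (s - 3) (s - 2) (s + 3), with roots -3, 2, 3.
At least one eigenvalue has non-negative real part, so the system is not asymptotically stable.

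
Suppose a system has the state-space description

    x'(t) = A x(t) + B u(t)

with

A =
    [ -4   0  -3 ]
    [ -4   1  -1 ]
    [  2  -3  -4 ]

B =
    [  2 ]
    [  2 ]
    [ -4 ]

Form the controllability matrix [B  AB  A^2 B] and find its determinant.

AB = [[4], [-2], [14]]
A^2B = [[-58], [-32], [-42]]
Controllability matrix C = [B  AB  A^2B] = [[2, 4, -58], [2, -2, -32], [-4, 14, -42]]
Expanding along the first row, det(C) = 2·((-2)·(-42) - (-32)·14) - 4·(2·(-42) - (-32)·(-4)) + (-58)·(2·14 - (-2)·(-4)) = 2·532 - 4·(-212) + (-58)·20 = 752
Since det(C) ≠ 0, rank(C) = 3 and the system is completely controllable.

752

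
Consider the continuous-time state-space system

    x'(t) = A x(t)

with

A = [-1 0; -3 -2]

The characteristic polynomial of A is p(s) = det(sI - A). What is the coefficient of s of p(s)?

3

For a 2×2 matrix, det(sI - A) = s^2 - (tr A)s + det A.
tr A = -3, det A = 2.
So p(s) = s^2 + 3s + 2.
The coefficient of s is 3.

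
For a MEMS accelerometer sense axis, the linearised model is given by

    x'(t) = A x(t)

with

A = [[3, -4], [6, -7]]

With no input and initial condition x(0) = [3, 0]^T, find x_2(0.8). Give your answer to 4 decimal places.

det(sI - A) = s^2 - (tr A)s + det A, with tr A = 3 + (-7) = -4 and det A = 3·(-7) - (-4)·6 = -21 - (-24) = 3.
So p(s) = det(sI - A) = s^2 + 4s + 3.
Factor s^2 + 4s + 3: two numbers with sum -4 and product 3 are -1 and -3, so s^2 + 4s + 3 = (s + 1)(s + 3).
Hence p(s) = (s + 1) (s + 3), with roots -3, -1.
The eigenvalues -3, -1 are distinct and real, so A is diagonalisable and x(t) = e^{At} x(0) = V diag(e^{λ_i t}) V^{-1} x(0), where the columns of V are the eigenvectors.
λ = -3: A - (-3)I = [[6, -4], [6, -4]]. Row 1 gives 6·v1 + (-4)·v2 = 0, so take v_1 = [-2, -3]^T.
λ = -1: A - (-1)I = [[4, -4], [6, -6]]. Row 1 gives 4·v1 + (-4)·v2 = 0, so take v_2 = [1, 1]^T.
V = [v_1 v_2] = [[-2, 1], [-3, 1]] has det V = 1, so V^{-1} = adj(V)/det V = [[1, -1], [3, -2]].
Modal coordinates z(0) = V^{-1} x(0): 1·3 + (-1)·0 = 3; 3·3 + (-2)·0 = 9; so z(0) = [3, 9]^T.
x_2(t) = Σ_i (v_i)_2 · z_i(0) · e^{λ_i t} (row 2 of V times the modal terms).
x_2(0.8) = (-3)·3·e^{-3·0.8} + 1·9·e^{-1·0.8} = (-9)·0.090718 + 9·0.449329 = 3.2275.

3.2275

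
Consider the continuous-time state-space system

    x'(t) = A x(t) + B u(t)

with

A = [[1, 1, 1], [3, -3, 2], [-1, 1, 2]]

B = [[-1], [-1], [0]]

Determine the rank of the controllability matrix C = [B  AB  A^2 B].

AB = [[-2], [0], [0]]
A^2B = [[-2], [-6], [2]]
Controllability matrix C = [B  AB  A^2B] = [[-1, -2, -2], [-1, 0, -6], [0, 0, 2]]
det(C) = (-1)·(0·2 - (-6)·0) - (-2)·((-1)·2 - (-6)·0) + (-2)·((-1)·0 - 0·0) = (-1)·0 - (-2)·(-2) + (-2)·0 = -4 ≠ 0, so rank(C) = 3.
rank(C) = 3 = n, so the pair (A, B) is completely controllable.

3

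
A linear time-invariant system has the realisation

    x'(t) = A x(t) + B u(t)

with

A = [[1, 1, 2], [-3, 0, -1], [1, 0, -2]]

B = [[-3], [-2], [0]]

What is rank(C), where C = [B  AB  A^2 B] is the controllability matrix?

3

AB = [[-5], [9], [-3]]
A^2B = [[-2], [18], [1]]
Controllability matrix C = [B  AB  A^2B] = [[-3, -5, -2], [-2, 9, 18], [0, -3, 1]]
det(C) = (-3)·(9·1 - 18·(-3)) - (-5)·((-2)·1 - 18·0) + (-2)·((-2)·(-3) - 9·0) = (-3)·63 - (-5)·(-2) + (-2)·6 = -211 ≠ 0, so rank(C) = 3.
rank(C) = 3 = n, so the pair (A, B) is completely controllable.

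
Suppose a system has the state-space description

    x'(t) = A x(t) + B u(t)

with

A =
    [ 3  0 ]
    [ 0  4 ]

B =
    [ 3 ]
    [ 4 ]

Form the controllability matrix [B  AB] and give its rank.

AB = [[9], [16]]
Controllability matrix C = [B  AB] = [[3, 9], [4, 16]]
det(C) = 3·16 - 9·4 = 48 - 36 = 12 ≠ 0, so rank(C) = 2.
rank(C) = 2 = n, so the pair (A, B) is completely controllable.

2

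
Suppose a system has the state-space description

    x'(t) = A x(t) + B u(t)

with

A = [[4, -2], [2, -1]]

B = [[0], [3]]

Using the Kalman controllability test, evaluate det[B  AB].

AB = [[-6], [-3]]
Controllability matrix C = [B  AB] = [[0, -6], [3, -3]]
det(C) = 0·(-3) - (-6)·3 = 0 - (-18) = 18
Since det(C) ≠ 0, rank(C) = 2 and the system is completely controllable.

18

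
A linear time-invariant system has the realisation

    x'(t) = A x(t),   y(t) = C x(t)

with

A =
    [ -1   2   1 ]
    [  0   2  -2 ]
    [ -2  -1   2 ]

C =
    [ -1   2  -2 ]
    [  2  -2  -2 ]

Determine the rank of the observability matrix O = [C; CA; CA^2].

CA = [[5, 4, -9], [2, 2, 2]]
CA^2 = [[13, 27, -21], [-6, 6, 2]]
Observability matrix O = [C; CA; CA^2] = [[-1, 2, -2], [2, -2, -2], [5, 4, -9], [2, 2, 2], [13, 27, -21], [-6, 6, 2]]
Take the 3×3 submatrix of O formed by rows 1, 2, 3: [[-1, 2, -2], [2, -2, -2], [5, 4, -9]]. Its determinant is (-1)·((-2)·(-9) - (-2)·4) - 2·(2·(-9) - (-2)·5) + (-2)·(2·4 - (-2)·5) = (-1)·26 - 2·(-8) + (-2)·18 = -46 ≠ 0.
So rank(O) ≥ 3; since O has 3 columns, rank(O) = 3.
rank(O) = 3 = n, so the pair (A, C) is completely observable.

3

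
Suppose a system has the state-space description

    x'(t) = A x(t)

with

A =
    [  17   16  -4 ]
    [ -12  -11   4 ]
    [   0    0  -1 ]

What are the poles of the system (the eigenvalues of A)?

-1, 1, 5

det(sI - A) = s^3 - (tr A)s^2 + (M11 + M22 + M33)s - det A, where Mii is the 2×2 principal minor of A obtained by deleting row i and column i.
tr A = 17 + (-11) + (-1) = 5; M11 = (-11)·(-1) - 4·0 = 11 - 0 = 11; M22 = 17·(-1) - (-4)·0 = -17 - 0 = -17; M33 = 17·(-11) - 16·(-12) = -187 - (-192) = 5; sum of minors = -1.
det A = 17·((-11)·(-1) - 4·0) - 16·((-12)·(-1) - 4·0) + (-4)·((-12)·0 - (-11)·0) = 17·11 - 16·12 + (-4)·0 = -5.
So p(s) = det(sI - A) = s^3 - 5s^2 - s + 5.
Rational-root test: any integer root divides 5. Testing small divisors, s = -1 works: p(-1) = -1 + (-5) + 1 + 5 = 0, so (s + 1) is a factor.
Dividing, p(s) = (s + 1)(s^2 - 6s + 5).
Factor s^2 - 6s + 5: two numbers with sum 6 and product 5 are 5 and 1, so s^2 - 6s + 5 = (s - 5)(s - 1).
Hence p(s) = (s - 5) (s - 1) (s + 1), with roots -1, 1, 5.
At least one eigenvalue has non-negative real part, so the system is not asymptotically stable.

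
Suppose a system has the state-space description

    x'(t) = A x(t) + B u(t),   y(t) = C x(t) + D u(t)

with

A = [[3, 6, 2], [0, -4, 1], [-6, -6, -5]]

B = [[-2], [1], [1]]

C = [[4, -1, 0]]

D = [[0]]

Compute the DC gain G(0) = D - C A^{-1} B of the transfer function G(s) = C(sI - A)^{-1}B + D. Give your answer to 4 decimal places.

G(0) = C(-A)^{-1}B + D = -C A^{-1} B + D.
det A = -6, so A^{-1} = (1/-6)·adj(A) = [[-13/3, -3, -7/3], [1, 1/2, 1/2], [4, 3, 2]]
A^{-1} B = [10/3, -1, -3]^T
C A^{-1} B = 43/3
G(0) = D - C A^{-1} B = 0 - (43/3) = -43/3 ≈ -14.3333

-14.3333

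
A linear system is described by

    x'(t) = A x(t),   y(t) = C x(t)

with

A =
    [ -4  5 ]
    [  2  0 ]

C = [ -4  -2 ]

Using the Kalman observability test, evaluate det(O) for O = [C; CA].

104

CA = [[12, -20]]
Observability matrix O = [C; CA] = [[-4, -2], [12, -20]]
det(O) = (-4)·(-20) - (-2)·12 = 80 - (-24) = 104
Since det(O) ≠ 0, rank(O) = 2 and the system is completely observable.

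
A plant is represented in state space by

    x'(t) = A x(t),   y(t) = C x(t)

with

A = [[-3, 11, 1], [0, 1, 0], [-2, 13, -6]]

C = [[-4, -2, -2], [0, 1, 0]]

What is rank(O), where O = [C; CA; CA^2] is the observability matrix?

2

CA = [[16, -72, 8], [0, 1, 0]]
CA^2 = [[-64, 208, -32], [0, 1, 0]]
Observability matrix O = [C; CA; CA^2] = [[-4, -2, -2], [0, 1, 0], [16, -72, 8], [0, 1, 0], [-64, 208, -32], [0, 1, 0]]
The columns c1, c2, c3 of O are linearly dependent: -c1 + 2·c3 = 0 (check each entry), so rank(O) ≤ 2.
The 2×2 minor from rows 1, 2, columns 1, 2 is (-4)·1 - (-2)·0 = -4 - 0 = -4 ≠ 0, so rank(O) = 2.
rank(O) = 2 < n = 3, so the pair (A, C) is not completely observable.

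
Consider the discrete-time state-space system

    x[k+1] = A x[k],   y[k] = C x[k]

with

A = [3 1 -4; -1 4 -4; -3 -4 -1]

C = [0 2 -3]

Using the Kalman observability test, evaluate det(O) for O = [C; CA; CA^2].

CA = [[7, 20, -5]]
CA^2 = [[16, 107, -103]]
Observability matrix O = [C; CA; CA^2] = [[0, 2, -3], [7, 20, -5], [16, 107, -103]]
Expanding along the first row, det(O) = 0·(20·(-103) - (-5)·107) - 2·(7·(-103) - (-5)·16) + (-3)·(7·107 - 20·16) = 0·(-1525) - 2·(-641) + (-3)·429 = -5
Since det(O) ≠ 0, rank(O) = 3 and the system is completely observable.

-5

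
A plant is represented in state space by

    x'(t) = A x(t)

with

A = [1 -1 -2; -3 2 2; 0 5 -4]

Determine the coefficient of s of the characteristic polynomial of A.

Expand det(sI - A) for the 3×3 matrix.
p(s) = s^3 + s^2 - 23s - 24.
(Check: constant term = det(-A) = (-1)^3 det A = -24; coefficient of s^2 = -tr A = 1.)
The coefficient of s is -23.

-23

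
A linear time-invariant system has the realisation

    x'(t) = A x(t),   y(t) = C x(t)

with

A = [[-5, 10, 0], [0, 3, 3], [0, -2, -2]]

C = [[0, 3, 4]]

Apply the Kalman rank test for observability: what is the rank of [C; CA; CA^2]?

CA = [[0, 1, 1]]
CA^2 = [[0, 1, 1]]
Observability matrix O = [C; CA; CA^2] = [[0, 3, 4], [0, 1, 1], [0, 1, 1]]
Column 1 of O is identically zero, so rank(O) ≤ 2.
The 2×2 minor from rows 1, 2, columns 2, 3 is 3·1 - 4·1 = 3 - 4 = -1 ≠ 0, so rank(O) = 2.
rank(O) = 2 < n = 3, so the pair (A, C) is not completely observable.

2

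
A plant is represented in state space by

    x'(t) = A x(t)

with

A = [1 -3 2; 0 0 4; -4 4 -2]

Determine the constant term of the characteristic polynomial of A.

Expand det(sI - A) for the 3×3 matrix.
p(s) = s^3 + s^2 - 10s - 32.
(Check: constant term = det(-A) = (-1)^3 det A = -32; coefficient of s^2 = -tr A = 1.)
The constant term is -32.

-32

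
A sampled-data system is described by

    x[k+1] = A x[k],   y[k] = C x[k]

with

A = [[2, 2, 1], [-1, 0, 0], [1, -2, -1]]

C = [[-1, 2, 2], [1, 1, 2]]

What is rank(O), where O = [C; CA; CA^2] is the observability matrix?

3

CA = [[-2, -6, -3], [3, -2, -1]]
CA^2 = [[-1, 2, 1], [7, 8, 4]]
Observability matrix O = [C; CA; CA^2] = [[-1, 2, 2], [1, 1, 2], [-2, -6, -3], [3, -2, -1], [-1, 2, 1], [7, 8, 4]]
Take the 3×3 submatrix of O formed by rows 1, 2, 3: [[-1, 2, 2], [1, 1, 2], [-2, -6, -3]]. Its determinant is (-1)·(1·(-3) - 2·(-6)) - 2·(1·(-3) - 2·(-2)) + 2·(1·(-6) - 1·(-2)) = (-1)·9 - 2·1 + 2·(-4) = -19 ≠ 0.
So rank(O) ≥ 3; since O has 3 columns, rank(O) = 3.
rank(O) = 3 = n, so the pair (A, C) is completely observable.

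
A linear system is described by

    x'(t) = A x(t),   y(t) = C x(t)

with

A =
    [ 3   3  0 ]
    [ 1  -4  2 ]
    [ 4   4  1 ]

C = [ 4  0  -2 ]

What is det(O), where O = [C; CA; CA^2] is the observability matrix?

160

CA = [[4, 4, -2]]
CA^2 = [[8, -12, 6]]
Observability matrix O = [C; CA; CA^2] = [[4, 0, -2], [4, 4, -2], [8, -12, 6]]
Expanding along the first row, det(O) = 4·(4·6 - (-2)·(-12)) - 0·(4·6 - (-2)·8) + (-2)·(4·(-12) - 4·8) = 4·0 - 0·40 + (-2)·(-80) = 160
Since det(O) ≠ 0, rank(O) = 3 and the system is completely observable.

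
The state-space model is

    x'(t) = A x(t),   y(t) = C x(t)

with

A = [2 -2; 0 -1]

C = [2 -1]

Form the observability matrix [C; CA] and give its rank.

CA = [[4, -3]]
Observability matrix O = [C; CA] = [[2, -1], [4, -3]]
det(O) = 2·(-3) - (-1)·4 = -6 - (-4) = -2 ≠ 0, so rank(O) = 2.
rank(O) = 2 = n, so the pair (A, C) is completely observable.

2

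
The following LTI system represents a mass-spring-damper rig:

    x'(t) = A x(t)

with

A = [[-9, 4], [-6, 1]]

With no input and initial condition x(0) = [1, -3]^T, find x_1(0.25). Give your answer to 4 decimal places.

-1.2004

det(sI - A) = s^2 - (tr A)s + det A, with tr A = (-9) + 1 = -8 and det A = (-9)·1 - 4·(-6) = -9 - (-24) = 15.
So p(s) = det(sI - A) = s^2 + 8s + 15.
Factor s^2 + 8s + 15: two numbers with sum -8 and product 15 are -3 and -5, so s^2 + 8s + 15 = (s + 3)(s + 5).
Hence p(s) = (s + 3) (s + 5), with roots -5, -3.
The eigenvalues -5, -3 are distinct and real, so A is diagonalisable and x(t) = e^{At} x(0) = V diag(e^{λ_i t}) V^{-1} x(0), where the columns of V are the eigenvectors.
λ = -5: A - (-5)I = [[-4, 4], [-6, 6]]. Row 1 gives (-4)·v1 + 4·v2 = 0, so take v_1 = [-1, -1]^T.
λ = -3: A - (-3)I = [[-6, 4], [-6, 4]]. Row 1 gives (-6)·v1 + 4·v2 = 0, so take v_2 = [2, 3]^T.
V = [v_1 v_2] = [[-1, 2], [-1, 3]] has det V = -1, so V^{-1} = adj(V)/det V = [[-3, 2], [-1, 1]].
Modal coordinates z(0) = V^{-1} x(0): (-3)·1 + 2·(-3) = -9; (-1)·1 + 1·(-3) = -4; so z(0) = [-9, -4]^T.
x_1(t) = Σ_i (v_i)_1 · z_i(0) · e^{λ_i t} (row 1 of V times the modal terms).
x_1(0.25) = (-1)·(-9)·e^{-5·0.25} + 2·(-4)·e^{-3·0.25} = 9·0.286505 + (-8)·0.472367 = -1.2004.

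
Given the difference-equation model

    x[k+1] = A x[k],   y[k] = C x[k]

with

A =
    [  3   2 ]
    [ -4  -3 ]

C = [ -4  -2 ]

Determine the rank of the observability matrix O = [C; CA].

CA = [[-4, -2]]
Observability matrix O = [C; CA] = [[-4, -2], [-4, -2]]
Every row of O is a scalar multiple of row 1 = [-4, -2] (multipliers 1, 1), so the rows span a one-dimensional space.
O ≠ 0, hence rank(O) = 1.
rank(O) = 1 < n = 2, so the pair (A, C) is not completely observable.

1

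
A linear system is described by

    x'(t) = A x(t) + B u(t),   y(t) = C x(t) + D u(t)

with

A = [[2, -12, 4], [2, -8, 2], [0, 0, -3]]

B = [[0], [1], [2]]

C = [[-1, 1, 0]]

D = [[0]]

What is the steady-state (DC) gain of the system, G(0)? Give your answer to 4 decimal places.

G(0) = C(-A)^{-1}B + D = -C A^{-1} B + D.
det A = -24, so A^{-1} = (1/-24)·adj(A) = [[-1, 3/2, -1/3], [-1/4, 1/4, -1/6], [0, 0, -1/3]]
A^{-1} B = [5/6, -1/12, -2/3]^T
C A^{-1} B = -11/12
G(0) = D - C A^{-1} B = 0 - (-11/12) = 11/12 ≈ 0.9167

0.9167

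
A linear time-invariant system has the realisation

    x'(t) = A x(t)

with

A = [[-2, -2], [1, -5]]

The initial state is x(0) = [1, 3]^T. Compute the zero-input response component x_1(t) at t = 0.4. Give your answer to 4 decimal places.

-0.1953

det(sI - A) = s^2 - (tr A)s + det A, with tr A = (-2) + (-5) = -7 and det A = (-2)·(-5) - (-2)·1 = 10 - (-2) = 12.
So p(s) = det(sI - A) = s^2 + 7s + 12.
Factor s^2 + 7s + 12: two numbers with sum -7 and product 12 are -3 and -4, so s^2 + 7s + 12 = (s + 3)(s + 4).
Hence p(s) = (s + 3) (s + 4), with roots -4, -3.
The eigenvalues -4, -3 are distinct and real, so A is diagonalisable and x(t) = e^{At} x(0) = V diag(e^{λ_i t}) V^{-1} x(0), where the columns of V are the eigenvectors.
λ = -4: A - (-4)I = [[2, -2], [1, -1]]. Row 1 gives 2·v1 + (-2)·v2 = 0, so take v_1 = [1, 1]^T.
λ = -3: A - (-3)I = [[1, -2], [1, -2]]. Row 1 gives 1·v1 + (-2)·v2 = 0, so take v_2 = [-2, -1]^T.
V = [v_1 v_2] = [[1, -2], [1, -1]] has det V = 1, so V^{-1} = adj(V)/det V = [[-1, 2], [-1, 1]].
Modal coordinates z(0) = V^{-1} x(0): (-1)·1 + 2·3 = 5; (-1)·1 + 1·3 = 2; so z(0) = [5, 2]^T.
x_1(t) = Σ_i (v_i)_1 · z_i(0) · e^{λ_i t} (row 1 of V times the modal terms).
x_1(0.4) = 1·5·e^{-4·0.4} + (-2)·2·e^{-3·0.4} = 5·0.201897 + (-4)·0.301194 = -0.1953.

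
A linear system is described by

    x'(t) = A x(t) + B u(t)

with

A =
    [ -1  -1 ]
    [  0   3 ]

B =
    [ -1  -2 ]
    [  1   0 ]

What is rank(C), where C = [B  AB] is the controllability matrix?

AB = [[0, 2], [3, 0]]
Controllability matrix C = [B  AB] = [[-1, -2, 0, 2], [1, 0, 3, 0]]
Take the 2×2 submatrix of C formed by columns 1, 2: [[-1, -2], [1, 0]]. Its determinant is (-1)·0 - (-2)·1 = 0 - (-2) = 2 ≠ 0.
So rank(C) ≥ 2; since C has 2 rows, rank(C) = 2.
rank(C) = 2 = n, so the pair (A, B) is completely controllable.

2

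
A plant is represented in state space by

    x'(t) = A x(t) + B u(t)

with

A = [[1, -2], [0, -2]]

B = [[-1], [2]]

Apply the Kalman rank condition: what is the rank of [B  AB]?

2

AB = [[-5], [-4]]
Controllability matrix C = [B  AB] = [[-1, -5], [2, -4]]
det(C) = (-1)·(-4) - (-5)·2 = 4 - (-10) = 14 ≠ 0, so rank(C) = 2.
rank(C) = 2 = n, so the pair (A, B) is completely controllable.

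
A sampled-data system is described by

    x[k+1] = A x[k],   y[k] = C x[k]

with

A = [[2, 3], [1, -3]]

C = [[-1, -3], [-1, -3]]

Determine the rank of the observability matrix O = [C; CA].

2

CA = [[-5, 6], [-5, 6]]
Observability matrix O = [C; CA] = [[-1, -3], [-1, -3], [-5, 6], [-5, 6]]
Take the 2×2 submatrix of O formed by rows 1, 3: [[-1, -3], [-5, 6]]. Its determinant is (-1)·6 - (-3)·(-5) = -6 - 15 = -21 ≠ 0.
So rank(O) ≥ 2; since O has 2 columns, rank(O) = 2.
rank(O) = 2 = n, so the pair (A, C) is completely observable.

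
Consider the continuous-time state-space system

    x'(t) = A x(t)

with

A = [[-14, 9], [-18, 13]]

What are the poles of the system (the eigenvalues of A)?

-5, 4

det(sI - A) = s^2 - (tr A)s + det A, with tr A = (-14) + 13 = -1 and det A = (-14)·13 - 9·(-18) = -182 - (-162) = -20.
So p(s) = det(sI - A) = s^2 + s - 20.
Factor s^2 + s - 20: two numbers with sum -1 and product -20 are 4 and -5, so s^2 + s - 20 = (s - 4)(s + 5).
Hence p(s) = (s - 4) (s + 5), with roots -5, 4.
At least one eigenvalue has non-negative real part, so the system is not asymptotically stable.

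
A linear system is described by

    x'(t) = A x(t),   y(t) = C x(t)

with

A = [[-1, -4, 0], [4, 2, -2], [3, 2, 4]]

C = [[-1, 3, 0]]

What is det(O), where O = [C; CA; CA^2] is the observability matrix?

CA = [[13, 10, -6]]
CA^2 = [[9, -44, -44]]
Observability matrix O = [C; CA; CA^2] = [[-1, 3, 0], [13, 10, -6], [9, -44, -44]]
Expanding along the first row, det(O) = (-1)·(10·(-44) - (-6)·(-44)) - 3·(13·(-44) - (-6)·9) + 0·(13·(-44) - 10·9) = (-1)·(-704) - 3·(-518) + 0·(-662) = 2258
Since det(O) ≠ 0, rank(O) = 3 and the system is completely observable.

2258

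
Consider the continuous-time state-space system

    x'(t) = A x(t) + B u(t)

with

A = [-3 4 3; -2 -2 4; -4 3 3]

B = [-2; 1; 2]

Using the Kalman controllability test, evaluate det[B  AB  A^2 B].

315

AB = [[16], [10], [17]]
A^2B = [[43], [16], [17]]
Controllability matrix C = [B  AB  A^2B] = [[-2, 16, 43], [1, 10, 16], [2, 17, 17]]
Expanding along the first row, det(C) = (-2)·(10·17 - 16·17) - 16·(1·17 - 16·2) + 43·(1·17 - 10·2) = (-2)·(-102) - 16·(-15) + 43·(-3) = 315
Since det(C) ≠ 0, rank(C) = 3 and the system is completely controllable.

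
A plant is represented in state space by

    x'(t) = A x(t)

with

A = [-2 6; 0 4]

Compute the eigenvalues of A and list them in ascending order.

-2, 4

det(sI - A) = s^2 - (tr A)s + det A, with tr A = (-2) + 4 = 2 and det A = (-2)·4 - 6·0 = -8 - 0 = -8.
So p(s) = det(sI - A) = s^2 - 2s - 8.
Factor s^2 - 2s - 8: two numbers with sum 2 and product -8 are 4 and -2, so s^2 - 2s - 8 = (s - 4)(s + 2).
Hence p(s) = (s - 4) (s + 2), with roots -2, 4.
At least one eigenvalue has non-negative real part, so the system is not asymptotically stable.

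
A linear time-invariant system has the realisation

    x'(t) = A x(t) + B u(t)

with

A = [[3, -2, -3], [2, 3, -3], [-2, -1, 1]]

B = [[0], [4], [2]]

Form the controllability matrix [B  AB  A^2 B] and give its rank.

AB = [[-14], [6], [-2]]
A^2B = [[-48], [-4], [20]]
Controllability matrix C = [B  AB  A^2B] = [[0, -14, -48], [4, 6, -4], [2, -2, 20]]
det(C) = 0·(6·20 - (-4)·(-2)) - (-14)·(4·20 - (-4)·2) + (-48)·(4·(-2) - 6·2) = 0·112 - (-14)·88 + (-48)·(-20) = 2192 ≠ 0, so rank(C) = 3.
rank(C) = 3 = n, so the pair (A, B) is completely controllable.

3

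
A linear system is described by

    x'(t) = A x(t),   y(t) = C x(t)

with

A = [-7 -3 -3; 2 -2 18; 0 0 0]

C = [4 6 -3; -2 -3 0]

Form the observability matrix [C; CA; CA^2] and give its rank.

2

CA = [[-16, -24, 96], [8, 12, -48]]
CA^2 = [[64, 96, -384], [-32, -48, 192]]
Observability matrix O = [C; CA; CA^2] = [[4, 6, -3], [-2, -3, 0], [-16, -24, 96], [8, 12, -48], [64, 96, -384], [-32, -48, 192]]
The columns c1, c2, c3 of O are linearly dependent: -3·c1 + 2·c2 = 0 (check each entry), so rank(O) ≤ 2.
The 2×2 minor from rows 1, 2, columns 1, 3 is 4·0 - (-3)·(-2) = 0 - 6 = -6 ≠ 0, so rank(O) = 2.
rank(O) = 2 < n = 3, so the pair (A, C) is not completely observable.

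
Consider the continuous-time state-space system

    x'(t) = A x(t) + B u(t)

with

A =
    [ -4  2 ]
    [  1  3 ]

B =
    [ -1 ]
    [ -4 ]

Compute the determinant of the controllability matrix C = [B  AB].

-3

AB = [[-4], [-13]]
Controllability matrix C = [B  AB] = [[-1, -4], [-4, -13]]
det(C) = (-1)·(-13) - (-4)·(-4) = 13 - 16 = -3
Since det(C) ≠ 0, rank(C) = 2 and the system is completely controllable.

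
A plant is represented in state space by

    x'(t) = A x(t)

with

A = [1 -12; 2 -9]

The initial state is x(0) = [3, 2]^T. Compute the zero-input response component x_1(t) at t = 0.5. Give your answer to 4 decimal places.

det(sI - A) = s^2 - (tr A)s + det A, with tr A = 1 + (-9) = -8 and det A = 1·(-9) - (-12)·2 = -9 - (-24) = 15.
So p(s) = det(sI - A) = s^2 + 8s + 15.
Factor s^2 + 8s + 15: two numbers with sum -8 and product 15 are -3 and -5, so s^2 + 8s + 15 = (s + 3)(s + 5).
Hence p(s) = (s + 3) (s + 5), with roots -5, -3.
The eigenvalues -5, -3 are distinct and real, so A is diagonalisable and x(t) = e^{At} x(0) = V diag(e^{λ_i t}) V^{-1} x(0), where the columns of V are the eigenvectors.
λ = -5: A - (-5)I = [[6, -12], [2, -4]]. Row 1 gives 6·v1 + (-12)·v2 = 0, so take v_1 = [-2, -1]^T.
λ = -3: A - (-3)I = [[4, -12], [2, -6]]. Row 1 gives 4·v1 + (-12)·v2 = 0, so take v_2 = [3, 1]^T.
V = [v_1 v_2] = [[-2, 3], [-1, 1]] has det V = 1, so V^{-1} = adj(V)/det V = [[1, -3], [1, -2]].
Modal coordinates z(0) = V^{-1} x(0): 1·3 + (-3)·2 = -3; 1·3 + (-2)·2 = -1; so z(0) = [-3, -1]^T.
x_1(t) = Σ_i (v_i)_1 · z_i(0) · e^{λ_i t} (row 1 of V times the modal terms).
x_1(0.5) = (-2)·(-3)·e^{-5·0.5} + 3·(-1)·e^{-3·0.5} = 6·0.082085 + (-3)·0.223130 = -0.1769.

-0.1769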